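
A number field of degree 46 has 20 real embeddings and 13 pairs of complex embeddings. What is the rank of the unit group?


By Dirichlet's unit theorem:
rank = r1 + r2 - 1
= 20 + 13 - 1
= 32

32


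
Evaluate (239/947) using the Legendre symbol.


p = 947 is prime, so compute (239/947) with the reciprocity algorithm (Jacobi-symbol steps: pull out 2s via (2/n), flip via reciprocity, reduce):
  reciprocity: (239/947) -> -(947/239)
  reduce: (230/239)
  pull out 2: (2/239) = +1  (since 239 mod 8 = 7)
  reciprocity: (115/239) -> -(239/115)
  reduce: (9/115)
  reciprocity: (9/115) -> +(115/9)
  reduce: (7/9)
  reciprocity: (7/9) -> +(9/7)
  reduce: (2/7)
  pull out 2: (2/7) = +1  (since 7 mod 8 = 7)
  (1/7) = 1
Product of signs = 1
(239/947) = 1

1


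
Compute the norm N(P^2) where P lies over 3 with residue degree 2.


N(P^a) = p^(a*f)
= 3^(2*2)
= 3^4
= 81

81


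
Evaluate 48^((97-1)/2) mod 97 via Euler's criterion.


p = 97 is prime and the exponent is (p-1)/2 = 48, so by Euler's criterion 48^48 = (48/97) = +1 or -1 mod 97.
Compute by square-and-multiply:
  48 = 32 + 16 (binary 110000)
  Repeated squaring mod 97: 48^1 = 48, 48^2 = 73, 48^4 = 91, 48^8 = 36, 48^16 = 35, 48^32 = 61
  48^48 = 48^32 * 48^16 = 61 * 35 mod 97
    61 * 35 = 2135 = 1 mod 97
  48^48 = 1 mod 97
Result 1: 48 is a quadratic residue mod 97.
48^48 mod 97 = 1

1


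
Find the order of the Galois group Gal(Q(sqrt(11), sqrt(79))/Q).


The 2 square roots of distinct primes are multiplicatively independent over Q,
so [K:Q] = 2^2 and Gal(K/Q) is isomorphic to (Z/2Z)^2.
|Gal| = 2^2 = 4

4


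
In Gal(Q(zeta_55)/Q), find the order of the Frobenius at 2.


The Frobenius at p in Gal(Q(zeta_n)/Q) = (Z/nZ)* is the class of p, so its order is ord_55(2), the smallest k >= 1 with 2^k = 1 mod 55.
n = 55 = 5 * 11, phi(55) = 40; the order divides phi(n).
Divisors of 40: 1, 2, 4, 5, 8, 10, 20, 40
Repeated squaring mod 55: 2^1 = 2, 2^2 = 4, 2^4 = 16, 2^8 = 36, 2^16 = 31, 2^32 = 26
Test divisors in increasing order:
  k=1: 2^1 = 2 mod 55
  k=2: 2^2 = 4 mod 55
  k=4: 2^4 = 16 mod 55
  k=5: 2^5 = 16 * 2 = 32 mod 55
  k=8: 2^8 = 36 mod 55
  k=10: 2^10 = 36 * 4 = 34 mod 55
  k=20: 2^20 = 31 * 16 = 1 mod 55  <- first divisor giving 1
Order = 20

20


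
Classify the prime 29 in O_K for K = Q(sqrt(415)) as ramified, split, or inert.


K = Q(sqrt(415)). Since d mod 4 = 3, disc(K) = 1660.
Check p | disc: 1660 mod 29 = 7.
p does not divide disc. Compute Legendre symbol (d/p):
9^((29-1)/2) mod 29 = 1
(d/p) = 1, so p splits: (p) = P*P' with e=1, f=1, g=2.
Therefore p is split.

split


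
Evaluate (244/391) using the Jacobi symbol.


Compute (244/391) via quadratic reciprocity:
  pull out 2: (2/391) = +1  (since 391 mod 8 = 7)
  pull out 2: (2/391) = +1  (since 391 mod 8 = 7)
  reciprocity: (61/391) -> +(391/61)
  reduce: (25/61)
  reciprocity: (25/61) -> +(61/25)
  reduce: (11/25)
  reciprocity: (11/25) -> +(25/11)
  reduce: (3/11)
  reciprocity: (3/11) -> -(11/3)
  reduce: (2/3)
  pull out 2: (2/3) = -1  (since 3 mod 8 = 3)
  (1/3) = 1
Product of signs = 1

1


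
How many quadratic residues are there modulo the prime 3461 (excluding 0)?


For prime p, the number of non-zero quadratic residues is (p-1)/2.
= (3461-1)/2
= 1730

1730


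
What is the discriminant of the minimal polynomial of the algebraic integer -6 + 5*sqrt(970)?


The element -6 + 5*sqrt(970) has minimal polynomial:
x^2 + 12*x - 24214
Discriminant = (12)^2 - 4*(-24214)
= 144 + 96856
= 97000

97000


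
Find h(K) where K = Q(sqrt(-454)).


K = Q(sqrt(-454)). d mod 4 = 2, so D = disc(K) = 4d = -1816
h(K) equals the number of primitive reduced positive-definite forms (a, b, c) = a*x^2 + b*x*y + c*y^2 with b^2 - 4ac = D,
where reduced means |b| <= a <= c, with b >= 0 whenever |b| = a or a = c, and primitive means gcd(a, b, c) = 1.
Reduced forces 3a^2 <= |D| = 1816, so 1 <= a <= 24; b must have the parity of D, and c = (b^2 - D)/(4a) must be an integer >= a.
Enumerate a = 1..24, b in [-a, a]:
  a=1: (1, 0, 454)  [1]
  a=2: (2, 0, 227)  [1]
  a=3..4: none
  a=5: (5, -2, 91), (5, 2, 91)  [2]
  a=6: none
  a=7: (7, -2, 65), (7, 2, 65)  [2]
  a=8..9: none
  a=10: (10, -8, 47), (10, 8, 47)  [2]
  a=11..12: none
  a=13: (13, -2, 35), (13, 2, 35)  [2]
  a=14: (14, -12, 35), (14, 12, 35)  [2]
  a=15..22: none
  a=23: (23, -22, 25), (23, 22, 25)  [2]
  a=24: none
Total reduced forms: 1 + 1 + 2 + 2 + 2 + 2 + 2 + 2 = 14
h = 14

14


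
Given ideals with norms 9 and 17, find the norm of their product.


N(IJ) = N(I) * N(J)
= 9 * 17
= 153

153


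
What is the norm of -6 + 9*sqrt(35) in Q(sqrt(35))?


N(a + b*sqrt(d)) = a^2 - d*b^2
= (-6)^2 - (35)*(9)^2
= 36 - 2835
= -2799

-2799


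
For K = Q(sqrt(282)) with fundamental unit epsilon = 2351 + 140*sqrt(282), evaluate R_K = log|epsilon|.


epsilon = 2351 + 140*sqrt(282)
= 4701.9998
R = ln(4701.9998)
= 8.4557

8.4557


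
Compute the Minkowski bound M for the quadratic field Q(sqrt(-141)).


d = -141, d mod 4 = 3, so disc(K) = 4d = -564; |disc(K)| = 564
Imaginary quadratic field, so n = 2, s = r2 = 1, r1 = 0
M = (n!/n^n) * (4/pi)^s * sqrt(|disc(K)|) = (2!/2^2) * (4/pi)^1 * sqrt(564)
= 0.5 * 1.273240 * 23.748684
= 15.1189

15.1189


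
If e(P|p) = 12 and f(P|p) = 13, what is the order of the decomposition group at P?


|D_P| = e * f
= 12 * 13
= 156

156


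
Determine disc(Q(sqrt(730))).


For K = Q(sqrt(d)) with d squarefree: disc(K) = d if d = 1 mod 4, and disc(K) = 4d if d = 2 or 3 mod 4.
Here d = 730, and d mod 4 = 2.
d = 2 mod 4, not 1 (O_K = Z[sqrt(d)]), so disc(K) = 4d = 4 * (730) = 2920

2920


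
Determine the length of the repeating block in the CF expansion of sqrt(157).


Run the CF algorithm for sqrt(157).
a_0 = floor(sqrt(157)) = 12; set m_0=0, q_0=1.
Recurrence: m' = q*a - m,  q' = (d - m'^2)/q,  a' = floor((a_0 + m')/q').
  step 1: m=12, q=13, a=1
  step 2: m=1, q=12, a=1
  step 3: m=11, q=3, a=7
  step 4: m=10, q=19, a=1
  step 5: m=9, q=4, a=5
  step 6: m=11, q=9, a=2
  step 7: m=7, q=12, a=1
  step 8: m=5, q=11, a=1
  step 9: m=6, q=11, a=1
  step 10: m=5, q=12, a=1
  step 11: m=7, q=9, a=2
  step 12: m=11, q=4, a=5
  step 13: m=9, q=19, a=1
  step 14: m=10, q=3, a=7
  step 15: m=11, q=12, a=1
  step 16: m=1, q=13, a=1
  step 17: m=12, q=1, a=24
a_17 = 2*a_0 = 24, so the period closes here.
sqrt(157) = [12; 1, 1, 7, 1, 5, 2, 1, 1, 1, 1, 2, 5, 1, 7, 1, 1, 24]
Period length = 17

17


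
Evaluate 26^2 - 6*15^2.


x^2 - d*y^2
= 26^2 - 6*15^2
= 676 - 1350
= -674

-674


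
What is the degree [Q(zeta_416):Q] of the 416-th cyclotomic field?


The degree equals Euler's totient phi(416).
416 = 2^5 * 13
phi(416) = 192

192


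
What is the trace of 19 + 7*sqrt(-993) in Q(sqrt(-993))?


Tr(a + b*sqrt(d)) = (a + b*sqrt(d)) + (a - b*sqrt(d)) = 2a
= 2 * (19)
= 38

38


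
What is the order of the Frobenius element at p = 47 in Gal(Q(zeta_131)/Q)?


The Frobenius at p in Gal(Q(zeta_n)/Q) = (Z/nZ)* is the class of p, so its order is ord_131(47), the smallest k >= 1 with 47^k = 1 mod 131.
n = 131 = 131, phi(131) = 130; the order divides phi(n).
Divisors of 130: 1, 2, 5, 10, 13, 26, 65, 130
Repeated squaring mod 131: 47^1 = 47, 47^2 = 113, 47^4 = 62, 47^8 = 45, 47^16 = 60, 47^32 = 63, 47^64 = 39, 47^128 = 80
Test divisors in increasing order:
  k=1: 47^1 = 47 mod 131
  k=2: 47^2 = 113 mod 131
  k=5: 47^5 = 62 * 47 = 32 mod 131
  k=10: 47^10 = 45 * 113 = 107 mod 131
  k=13: 47^13 = 45 * 62 * 47 = 130 mod 131
  k=26: 47^26 = 60 * 45 * 113 = 1 mod 131  <- first divisor giving 1
Order = 26

26


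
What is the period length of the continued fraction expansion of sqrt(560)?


Run the CF algorithm for sqrt(560).
a_0 = floor(sqrt(560)) = 23; set m_0=0, q_0=1.
Recurrence: m' = q*a - m,  q' = (d - m'^2)/q,  a' = floor((a_0 + m')/q').
  step 1: m=23, q=31, a=1
  step 2: m=8, q=16, a=1
  step 3: m=8, q=31, a=1
  step 4: m=23, q=1, a=46
a_4 = 2*a_0 = 46, so the period closes here.
sqrt(560) = [23; 1, 1, 1, 46]
Period length = 4

4


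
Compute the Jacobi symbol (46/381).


Compute (46/381) via quadratic reciprocity:
  pull out 2: (2/381) = -1  (since 381 mod 8 = 5)
  reciprocity: (23/381) -> +(381/23)
  reduce: (13/23)
  reciprocity: (13/23) -> +(23/13)
  reduce: (10/13)
  pull out 2: (2/13) = -1  (since 13 mod 8 = 5)
  reciprocity: (5/13) -> +(13/5)
  reduce: (3/5)
  reciprocity: (3/5) -> +(5/3)
  reduce: (2/3)
  pull out 2: (2/3) = -1  (since 3 mod 8 = 3)
  (1/3) = 1
Product of signs = -1

-1


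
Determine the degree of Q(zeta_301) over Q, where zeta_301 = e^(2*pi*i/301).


The degree equals Euler's totient phi(301).
301 = 7 * 43
phi(301) = 252

252


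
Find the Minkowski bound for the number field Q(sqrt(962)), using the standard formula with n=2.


d = 962, d mod 4 = 2, so disc(K) = 4d = 3848; |disc(K)| = 3848
Real quadratic field, so n = 2, s = r2 = 0, r1 = 2
M = (n!/n^n) * (4/pi)^s * sqrt(|disc(K)|) = (2!/2^2) * (4/pi)^0 * sqrt(3848)
= 0.5 * 1.000000 * 62.032250
= 31.0161

31.0161


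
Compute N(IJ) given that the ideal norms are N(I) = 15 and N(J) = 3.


N(IJ) = N(I) * N(J)
= 15 * 3
= 45

45


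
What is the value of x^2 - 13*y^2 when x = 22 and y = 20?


x^2 - d*y^2
= 22^2 - 13*20^2
= 484 - 5200
= -4716

-4716


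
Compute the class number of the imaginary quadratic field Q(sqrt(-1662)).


K = Q(sqrt(-1662)). d mod 4 = 2, so D = disc(K) = 4d = -6648
h(K) equals the number of primitive reduced positive-definite forms (a, b, c) = a*x^2 + b*x*y + c*y^2 with b^2 - 4ac = D,
where reduced means |b| <= a <= c, with b >= 0 whenever |b| = a or a = c, and primitive means gcd(a, b, c) = 1.
Reduced forces 3a^2 <= |D| = 6648, so 1 <= a <= 47; b must have the parity of D, and c = (b^2 - D)/(4a) must be an integer >= a.
Enumerate a = 1..47, b in [-a, a]:
  a=1: (1, 0, 1662)  [1]
  a=2: (2, 0, 831)  [1]
  a=3: (3, 0, 554)  [1]
  a=4..5: none
  a=6: (6, 0, 277)  [1]
  a=7: (7, -4, 238), (7, 4, 238)  [2]
  a=8..13: none
  a=14: (14, -4, 119), (14, 4, 119)  [2]
  a=15..16: none
  a=17: (17, -4, 98), (17, 4, 98)  [2]
  a=18..20: none
  a=21: (21, -18, 83), (21, 18, 83)  [2]
  a=22..28: none
  a=29: (29, -14, 59), (29, 14, 59)  [2]
  a=30..33: none
  a=34: (34, -4, 49), (34, 4, 49)  [2]
  a=35..36: none
  a=37: (37, -30, 51), (37, 30, 51)  [2]
  a=38..41: none
  a=42: (42, -24, 43), (42, 24, 43)  [2]
  a=43..47: none
Total reduced forms: 1 + 1 + 1 + 1 + 2 + 2 + 2 + 2 + 2 + 2 + 2 + 2 = 20
h = 20

20


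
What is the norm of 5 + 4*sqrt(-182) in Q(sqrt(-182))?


N(a + b*sqrt(d)) = a^2 - d*b^2
= (5)^2 - (-182)*(4)^2
= 25 + 2912
= 2937

2937


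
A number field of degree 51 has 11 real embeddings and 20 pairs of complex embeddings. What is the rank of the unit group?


By Dirichlet's unit theorem:
rank = r1 + r2 - 1
= 11 + 20 - 1
= 30

30


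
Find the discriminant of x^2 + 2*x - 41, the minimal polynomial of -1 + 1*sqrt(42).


The element -1 + 1*sqrt(42) has minimal polynomial:
x^2 + 2*x - 41
Discriminant = (2)^2 - 4*(-41)
= 4 + 164
= 168

168


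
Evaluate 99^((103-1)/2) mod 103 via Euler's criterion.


p = 103 is prime and the exponent is (p-1)/2 = 51, so by Euler's criterion 99^51 = (99/103) = +1 or -1 mod 103.
Compute by square-and-multiply:
  51 = 32 + 16 + 2 + 1 (binary 110011)
  Repeated squaring mod 103: 99^1 = 99, 99^2 = 16, 99^4 = 50, 99^8 = 28, 99^16 = 63, 99^32 = 55
  99^51 = 99^32 * 99^16 * 99^2 * 99^1 = 55 * 63 * 16 * 99 mod 103
    55 * 63 = 3465 = 66 mod 103
    66 * 16 = 1056 = 26 mod 103
    26 * 99 = 2574 = 102 mod 103
  99^51 = 102 mod 103
Result 102 = p - 1 = -1 mod 103: 99 is a quadratic non-residue mod 103. As a residue in [0, p-1] the value is 102.
99^51 mod 103 = 102

102


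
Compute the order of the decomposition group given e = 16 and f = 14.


|D_P| = e * f
= 16 * 14
= 224

224


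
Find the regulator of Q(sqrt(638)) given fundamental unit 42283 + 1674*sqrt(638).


epsilon = 42283 + 1674*sqrt(638)
= 84566.0000
R = ln(84566.0000)
= 11.3453

11.3453


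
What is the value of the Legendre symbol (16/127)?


p = 127 is prime, so compute (16/127) with the reciprocity algorithm (Jacobi-symbol steps: pull out 2s via (2/n), flip via reciprocity, reduce):
  pull out 2: (2/127) = +1  (since 127 mod 8 = 7)
  pull out 2: (2/127) = +1  (since 127 mod 8 = 7)
  pull out 2: (2/127) = +1  (since 127 mod 8 = 7)
  pull out 2: (2/127) = +1  (since 127 mod 8 = 7)
  (1/127) = 1
Product of signs = 1
(16/127) = 1

1


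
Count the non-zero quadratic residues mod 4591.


For prime p, the number of non-zero quadratic residues is (p-1)/2.
= (4591-1)/2
= 2295

2295


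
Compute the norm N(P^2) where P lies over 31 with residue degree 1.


N(P^a) = p^(a*f)
= 31^(2*1)
= 31^2
= 961

961


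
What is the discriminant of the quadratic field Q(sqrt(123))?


For K = Q(sqrt(d)) with d squarefree: disc(K) = d if d = 1 mod 4, and disc(K) = 4d if d = 2 or 3 mod 4.
Here d = 123, and d mod 4 = 3.
d = 3 mod 4, not 1 (O_K = Z[sqrt(d)]), so disc(K) = 4d = 4 * (123) = 492

492


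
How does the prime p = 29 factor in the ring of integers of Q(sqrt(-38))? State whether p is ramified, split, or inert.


K = Q(sqrt(-38)). Since d mod 4 = 2, disc(K) = -152.
Check p | disc: -152 mod 29 = 22.
p does not divide disc. Compute Legendre symbol (d/p):
20^((29-1)/2) mod 29 = 1
(d/p) = 1, so p splits: (p) = P*P' with e=1, f=1, g=2.
Therefore p is split.

split


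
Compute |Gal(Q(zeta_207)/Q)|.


|Gal(Q(zeta_207)/Q)| = phi(207)
= 132

132


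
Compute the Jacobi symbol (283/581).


Compute (283/581) via quadratic reciprocity:
  reciprocity: (283/581) -> +(581/283)
  reduce: (15/283)
  reciprocity: (15/283) -> -(283/15)
  reduce: (13/15)
  reciprocity: (13/15) -> +(15/13)
  reduce: (2/13)
  pull out 2: (2/13) = -1  (since 13 mod 8 = 5)
  (1/13) = 1
Product of signs = 1

1


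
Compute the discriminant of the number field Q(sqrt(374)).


For K = Q(sqrt(d)) with d squarefree: disc(K) = d if d = 1 mod 4, and disc(K) = 4d if d = 2 or 3 mod 4.
Here d = 374, and d mod 4 = 2.
d = 2 mod 4, not 1 (O_K = Z[sqrt(d)]), so disc(K) = 4d = 4 * (374) = 1496

1496


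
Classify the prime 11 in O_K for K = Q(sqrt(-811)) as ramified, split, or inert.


K = Q(sqrt(-811)). Since d mod 4 = 1, disc(K) = -811.
Check p | disc: -811 mod 11 = 3.
p does not divide disc. Compute Legendre symbol (d/p):
3^((11-1)/2) mod 11 = 1
(d/p) = 1, so p splits: (p) = P*P' with e=1, f=1, g=2.
Therefore p is split.

split


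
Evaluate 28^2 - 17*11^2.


x^2 - d*y^2
= 28^2 - 17*11^2
= 784 - 2057
= -1273

-1273


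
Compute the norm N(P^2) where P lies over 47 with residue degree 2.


N(P^a) = p^(a*f)
= 47^(2*2)
= 47^4
= 4879681

4879681


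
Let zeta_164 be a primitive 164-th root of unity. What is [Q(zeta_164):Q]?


The degree equals Euler's totient phi(164).
164 = 2^2 * 41
phi(164) = 80

80


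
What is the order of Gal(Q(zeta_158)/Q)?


|Gal(Q(zeta_158)/Q)| = phi(158)
= 78

78


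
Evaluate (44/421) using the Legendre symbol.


p = 421 is prime, so compute (44/421) with the reciprocity algorithm (Jacobi-symbol steps: pull out 2s via (2/n), flip via reciprocity, reduce):
  pull out 2: (2/421) = -1  (since 421 mod 8 = 5)
  pull out 2: (2/421) = -1  (since 421 mod 8 = 5)
  reciprocity: (11/421) -> +(421/11)
  reduce: (3/11)
  reciprocity: (3/11) -> -(11/3)
  reduce: (2/3)
  pull out 2: (2/3) = -1  (since 3 mod 8 = 3)
  (1/3) = 1
Product of signs = 1
(44/421) = 1

1


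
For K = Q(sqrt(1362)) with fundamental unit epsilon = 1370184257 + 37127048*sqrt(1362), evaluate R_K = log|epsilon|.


epsilon = 1370184257 + 37127048*sqrt(1362)
= 2.7404e+09
R = ln(2.7404e+09)
= 21.7314

21.7314


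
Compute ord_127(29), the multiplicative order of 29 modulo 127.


We want ord_127(29), the smallest k >= 1 with 29^k = 1 mod 127.
n = 127 = 127, phi(127) = 126; the order divides phi(n).
Divisors of 126: 1, 2, 3, 6, 7, 9, 14, 18, 21, 42, 63, 126
Repeated squaring mod 127: 29^1 = 29, 29^2 = 79, 29^4 = 18, 29^8 = 70, 29^16 = 74, 29^32 = 15, 29^64 = 98
Test divisors in increasing order:
  k=1: 29^1 = 29 mod 127
  k=2: 29^2 = 79 mod 127
  k=3: 29^3 = 79 * 29 = 5 mod 127
  k=6: 29^6 = 18 * 79 = 25 mod 127
  k=7: 29^7 = 18 * 79 * 29 = 90 mod 127
  k=9: 29^9 = 70 * 29 = 125 mod 127
  k=14: 29^14 = 70 * 18 * 79 = 99 mod 127
  k=18: 29^18 = 74 * 79 = 4 mod 127
  k=21: 29^21 = 74 * 18 * 29 = 20 mod 127
  k=42: 29^42 = 15 * 70 * 79 = 19 mod 127
  k=63: 29^63 = 15 * 74 * 70 * 18 * 79 * 29 = 126 mod 127
  k=126: 29^126 = 98 * 15 * 74 * 70 * 18 * 79 = 1 mod 127  <- first divisor giving 1
Order = 126

126


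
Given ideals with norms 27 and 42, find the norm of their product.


N(IJ) = N(I) * N(J)
= 27 * 42
= 1134

1134


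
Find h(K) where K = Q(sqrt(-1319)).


K = Q(sqrt(-1319)). d mod 4 = 1, so D = disc(K) = d = -1319
h(K) equals the number of primitive reduced positive-definite forms (a, b, c) = a*x^2 + b*x*y + c*y^2 with b^2 - 4ac = D,
where reduced means |b| <= a <= c, with b >= 0 whenever |b| = a or a = c, and primitive means gcd(a, b, c) = 1.
Reduced forces 3a^2 <= |D| = 1319, so 1 <= a <= 20; b must have the parity of D, and c = (b^2 - D)/(4a) must be an integer >= a.
Enumerate a = 1..20, b in [-a, a]:
  a=1: (1, 1, 330)  [1]
  a=2: (2, -1, 165), (2, 1, 165)  [2]
  a=3: (3, -1, 110), (3, 1, 110)  [2]
  a=4: (4, -3, 83), (4, 3, 83)  [2]
  a=5: (5, -1, 66), (5, 1, 66)  [2]
  a=6: (6, -5, 56), (6, -1, 55), (6, 1, 55), (6, 5, 56)  [4]
  a=7: (7, -5, 48), (7, 5, 48)  [2]
  a=8: (8, -5, 42), (8, 5, 42)  [2]
  a=9: (9, -7, 38), (9, 7, 38)  [2]
  a=10: (10, -9, 35), (10, -1, 33), (10, 1, 33), (10, 9, 35)  [4]
  a=11: (11, -1, 30), (11, 1, 30)  [2]
  a=12: (12, -11, 30), (12, -5, 28), (12, 5, 28), (12, 11, 30)  [4]
  a=13: none
  a=14: (14, -9, 25), (14, -5, 24), (14, 5, 24), (14, 9, 25)  [4]
  a=15: (15, -11, 24), (15, -1, 22), (15, 1, 22), (15, 11, 24)  [4]
  a=16: (16, -5, 21), (16, 5, 21)  [2]
  a=17: none
  a=18: (18, -11, 20), (18, -7, 19), (18, 7, 19), (18, 11, 20)  [4]
  a=19: none
  a=20: (20, -19, 21), (20, 19, 21)  [2]
Total reduced forms: 1 + 2 + 2 + 2 + 2 + 4 + 2 + 2 + 2 + 4 + 2 + 4 + 4 + 4 + 2 + 4 + 2 = 45
h = 45

45


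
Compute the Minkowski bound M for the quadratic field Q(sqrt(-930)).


d = -930, d mod 4 = 2, so disc(K) = 4d = -3720; |disc(K)| = 3720
Imaginary quadratic field, so n = 2, s = r2 = 1, r1 = 0
M = (n!/n^n) * (4/pi)^s * sqrt(|disc(K)|) = (2!/2^2) * (4/pi)^1 * sqrt(3720)
= 0.5 * 1.273240 * 60.991803
= 38.8286

38.8286


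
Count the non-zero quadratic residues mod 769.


For prime p, the number of non-zero quadratic residues is (p-1)/2.
= (769-1)/2
= 384

384


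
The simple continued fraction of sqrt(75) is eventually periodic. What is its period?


Run the CF algorithm for sqrt(75).
a_0 = floor(sqrt(75)) = 8; set m_0=0, q_0=1.
Recurrence: m' = q*a - m,  q' = (d - m'^2)/q,  a' = floor((a_0 + m')/q').
  step 1: m=8, q=11, a=1
  step 2: m=3, q=6, a=1
  step 3: m=3, q=11, a=1
  step 4: m=8, q=1, a=16
a_4 = 2*a_0 = 16, so the period closes here.
sqrt(75) = [8; 1, 1, 1, 16]
Period length = 4

4


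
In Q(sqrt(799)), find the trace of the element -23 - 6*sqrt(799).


Tr(a + b*sqrt(d)) = (a + b*sqrt(d)) + (a - b*sqrt(d)) = 2a
= 2 * (-23)
= -46

-46


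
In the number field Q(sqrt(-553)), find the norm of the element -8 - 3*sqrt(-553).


N(a + b*sqrt(d)) = a^2 - d*b^2
= (-8)^2 - (-553)*(-3)^2
= 64 + 4977
= 5041

5041


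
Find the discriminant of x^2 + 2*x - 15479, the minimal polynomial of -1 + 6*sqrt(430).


The element -1 + 6*sqrt(430) has minimal polynomial:
x^2 + 2*x - 15479
Discriminant = (2)^2 - 4*(-15479)
= 4 + 61916
= 61920

61920


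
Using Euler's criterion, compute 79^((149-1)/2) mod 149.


p = 149 is prime and the exponent is (p-1)/2 = 74, so by Euler's criterion 79^74 = (79/149) = +1 or -1 mod 149.
Compute by square-and-multiply:
  74 = 64 + 8 + 2 (binary 1001010)
  Repeated squaring mod 149: 79^1 = 79, 79^2 = 132, 79^4 = 140, 79^8 = 81, 79^16 = 5, 79^32 = 25, 79^64 = 29
  79^74 = 79^64 * 79^8 * 79^2 = 29 * 81 * 132 mod 149
    29 * 81 = 2349 = 114 mod 149
    114 * 132 = 15048 = 148 mod 149
  79^74 = 148 mod 149
Result 148 = p - 1 = -1 mod 149: 79 is a quadratic non-residue mod 149. As a residue in [0, p-1] the value is 148.
79^74 mod 149 = 148

148


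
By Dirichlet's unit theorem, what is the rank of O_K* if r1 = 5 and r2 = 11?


By Dirichlet's unit theorem:
rank = r1 + r2 - 1
= 5 + 11 - 1
= 15

15


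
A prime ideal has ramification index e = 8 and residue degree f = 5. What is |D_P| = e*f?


|D_P| = e * f
= 8 * 5
= 40

40


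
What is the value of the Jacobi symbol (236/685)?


Compute (236/685) via quadratic reciprocity:
  pull out 2: (2/685) = -1  (since 685 mod 8 = 5)
  pull out 2: (2/685) = -1  (since 685 mod 8 = 5)
  reciprocity: (59/685) -> +(685/59)
  reduce: (36/59)
  pull out 2: (2/59) = -1  (since 59 mod 8 = 3)
  pull out 2: (2/59) = -1  (since 59 mod 8 = 3)
  reciprocity: (9/59) -> +(59/9)
  reduce: (5/9)
  reciprocity: (5/9) -> +(9/5)
  reduce: (4/5)
  pull out 2: (2/5) = -1  (since 5 mod 8 = 5)
  pull out 2: (2/5) = -1  (since 5 mod 8 = 5)
  (1/5) = 1
Product of signs = 1

1


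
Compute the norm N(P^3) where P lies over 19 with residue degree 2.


N(P^a) = p^(a*f)
= 19^(3*2)
= 19^6
= 47045881

47045881


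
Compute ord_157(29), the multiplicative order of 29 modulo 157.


We want ord_157(29), the smallest k >= 1 with 29^k = 1 mod 157.
n = 157 = 157, phi(157) = 156; the order divides phi(n).
Divisors of 156: 1, 2, 3, 4, 6, 12, 13, 26, 39, 52, 78, 156
Repeated squaring mod 157: 29^1 = 29, 29^2 = 56, 29^4 = 153, 29^8 = 16, 29^16 = 99, 29^32 = 67, 29^64 = 93, 29^128 = 14
Test divisors in increasing order:
  k=1: 29^1 = 29 mod 157
  k=2: 29^2 = 56 mod 157
  k=3: 29^3 = 56 * 29 = 54 mod 157
  k=4: 29^4 = 153 mod 157
  k=6: 29^6 = 153 * 56 = 90 mod 157
  k=12: 29^12 = 16 * 153 = 93 mod 157
  k=13: 29^13 = 16 * 153 * 29 = 28 mod 157
  k=26: 29^26 = 99 * 16 * 56 = 156 mod 157
  k=39: 29^39 = 67 * 153 * 56 * 29 = 129 mod 157
  k=52: 29^52 = 67 * 99 * 153 = 1 mod 157  <- first divisor giving 1
Order = 52

52


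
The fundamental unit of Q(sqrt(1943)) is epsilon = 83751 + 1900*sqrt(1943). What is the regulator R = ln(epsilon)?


epsilon = 83751 + 1900*sqrt(1943)
= 167502.0000
R = ln(167502.0000)
= 12.0288

12.0288


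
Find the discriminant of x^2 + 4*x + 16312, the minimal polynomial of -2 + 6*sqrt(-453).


The element -2 + 6*sqrt(-453) has minimal polynomial:
x^2 + 4*x + 16312
Discriminant = (4)^2 - 4*(16312)
= 16 - 65248
= -65232

-65232


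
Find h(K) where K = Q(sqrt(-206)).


K = Q(sqrt(-206)). d mod 4 = 2, so D = disc(K) = 4d = -824
h(K) equals the number of primitive reduced positive-definite forms (a, b, c) = a*x^2 + b*x*y + c*y^2 with b^2 - 4ac = D,
where reduced means |b| <= a <= c, with b >= 0 whenever |b| = a or a = c, and primitive means gcd(a, b, c) = 1.
Reduced forces 3a^2 <= |D| = 824, so 1 <= a <= 16; b must have the parity of D, and c = (b^2 - D)/(4a) must be an integer >= a.
Enumerate a = 1..16, b in [-a, a]:
  a=1: (1, 0, 206)  [1]
  a=2: (2, 0, 103)  [1]
  a=3: (3, -2, 69), (3, 2, 69)  [2]
  a=4: none
  a=5: (5, -4, 42), (5, 4, 42)  [2]
  a=6: (6, -4, 35), (6, 4, 35)  [2]
  a=7: (7, -4, 30), (7, 4, 30)  [2]
  a=8: none
  a=9: (9, -2, 23), (9, 2, 23)  [2]
  a=10: (10, -4, 21), (10, 4, 21)  [2]
  a=11: (11, -10, 21), (11, 10, 21)  [2]
  a=12..13: none
  a=14: (14, -4, 15), (14, 4, 15)  [2]
  a=15: (15, -14, 17), (15, 14, 17)  [2]
  a=16: none
Total reduced forms: 1 + 1 + 2 + 2 + 2 + 2 + 2 + 2 + 2 + 2 + 2 = 20
h = 20

20


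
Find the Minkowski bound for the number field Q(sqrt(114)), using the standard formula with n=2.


d = 114, d mod 4 = 2, so disc(K) = 4d = 456; |disc(K)| = 456
Real quadratic field, so n = 2, s = r2 = 0, r1 = 2
M = (n!/n^n) * (4/pi)^s * sqrt(|disc(K)|) = (2!/2^2) * (4/pi)^0 * sqrt(456)
= 0.5 * 1.000000 * 21.354157
= 10.6771

10.6771


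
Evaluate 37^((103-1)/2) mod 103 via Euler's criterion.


p = 103 is prime and the exponent is (p-1)/2 = 51, so by Euler's criterion 37^51 = (37/103) = +1 or -1 mod 103.
Compute by square-and-multiply:
  51 = 32 + 16 + 2 + 1 (binary 110011)
  Repeated squaring mod 103: 37^1 = 37, 37^2 = 30, 37^4 = 76, 37^8 = 8, 37^16 = 64, 37^32 = 79
  37^51 = 37^32 * 37^16 * 37^2 * 37^1 = 79 * 64 * 30 * 37 mod 103
    79 * 64 = 5056 = 9 mod 103
    9 * 30 = 270 = 64 mod 103
    64 * 37 = 2368 = 102 mod 103
  37^51 = 102 mod 103
Result 102 = p - 1 = -1 mod 103: 37 is a quadratic non-residue mod 103. As a residue in [0, p-1] the value is 102.
37^51 mod 103 = 102

102


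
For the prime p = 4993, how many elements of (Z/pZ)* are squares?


For prime p, the number of non-zero quadratic residues is (p-1)/2.
= (4993-1)/2
= 2496

2496


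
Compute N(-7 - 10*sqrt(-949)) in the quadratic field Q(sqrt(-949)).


N(a + b*sqrt(d)) = a^2 - d*b^2
= (-7)^2 - (-949)*(-10)^2
= 49 + 94900
= 94949

94949


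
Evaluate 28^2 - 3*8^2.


x^2 - d*y^2
= 28^2 - 3*8^2
= 784 - 192
= 592

592


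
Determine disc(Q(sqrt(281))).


For K = Q(sqrt(d)) with d squarefree: disc(K) = d if d = 1 mod 4, and disc(K) = 4d if d = 2 or 3 mod 4.
Here d = 281, and d mod 4 = 1.
d = 1 mod 4 (O_K = Z[(1+sqrt(d))/2]), so disc(K) = d = 281

281


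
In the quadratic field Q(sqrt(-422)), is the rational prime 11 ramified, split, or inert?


K = Q(sqrt(-422)). Since d mod 4 = 2, disc(K) = -1688.
Check p | disc: -1688 mod 11 = 6.
p does not divide disc. Compute Legendre symbol (d/p):
7^((11-1)/2) mod 11 = -1
(d/p) = -1, so p is inert: (p) stays prime with e=1, f=2, g=1.
Therefore p is inert.

inert


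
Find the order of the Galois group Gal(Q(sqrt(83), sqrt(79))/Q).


The 2 square roots of distinct primes are multiplicatively independent over Q,
so [K:Q] = 2^2 and Gal(K/Q) is isomorphic to (Z/2Z)^2.
|Gal| = 2^2 = 4

4


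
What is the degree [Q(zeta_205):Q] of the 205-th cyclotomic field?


The degree equals Euler's totient phi(205).
205 = 5 * 41
phi(205) = 160

160


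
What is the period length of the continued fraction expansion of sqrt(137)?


Run the CF algorithm for sqrt(137).
a_0 = floor(sqrt(137)) = 11; set m_0=0, q_0=1.
Recurrence: m' = q*a - m,  q' = (d - m'^2)/q,  a' = floor((a_0 + m')/q').
  step 1: m=11, q=16, a=1
  step 2: m=5, q=7, a=2
  step 3: m=9, q=8, a=2
  step 4: m=7, q=11, a=1
  step 5: m=4, q=11, a=1
  step 6: m=7, q=8, a=2
  step 7: m=9, q=7, a=2
  step 8: m=5, q=16, a=1
  step 9: m=11, q=1, a=22
a_9 = 2*a_0 = 22, so the period closes here.
sqrt(137) = [11; 1, 2, 2, 1, 1, 2, 2, 1, 22]
Period length = 9

9


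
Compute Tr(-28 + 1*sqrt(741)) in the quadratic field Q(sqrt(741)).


Tr(a + b*sqrt(d)) = (a + b*sqrt(d)) + (a - b*sqrt(d)) = 2a
= 2 * (-28)
= -56

-56


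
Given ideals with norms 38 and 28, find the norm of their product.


N(IJ) = N(I) * N(J)
= 38 * 28
= 1064

1064


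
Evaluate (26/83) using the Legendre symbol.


p = 83 is prime, so compute (26/83) with the reciprocity algorithm (Jacobi-symbol steps: pull out 2s via (2/n), flip via reciprocity, reduce):
  pull out 2: (2/83) = -1  (since 83 mod 8 = 3)
  reciprocity: (13/83) -> +(83/13)
  reduce: (5/13)
  reciprocity: (5/13) -> +(13/5)
  reduce: (3/5)
  reciprocity: (3/5) -> +(5/3)
  reduce: (2/3)
  pull out 2: (2/3) = -1  (since 3 mod 8 = 3)
  (1/3) = 1
Product of signs = 1
(26/83) = 1

1


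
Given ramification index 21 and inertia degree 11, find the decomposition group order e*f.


|D_P| = e * f
= 21 * 11
= 231

231


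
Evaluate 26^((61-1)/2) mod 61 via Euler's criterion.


p = 61 is prime and the exponent is (p-1)/2 = 30, so by Euler's criterion 26^30 = (26/61) = +1 or -1 mod 61.
Compute by square-and-multiply:
  30 = 16 + 8 + 4 + 2 (binary 11110)
  Repeated squaring mod 61: 26^1 = 26, 26^2 = 5, 26^4 = 25, 26^8 = 15, 26^16 = 42
  26^30 = 26^16 * 26^8 * 26^4 * 26^2 = 42 * 15 * 25 * 5 mod 61
    42 * 15 = 630 = 20 mod 61
    20 * 25 = 500 = 12 mod 61
    12 * 5 = 60 = 60 mod 61
  26^30 = 60 mod 61
Result 60 = p - 1 = -1 mod 61: 26 is a quadratic non-residue mod 61. As a residue in [0, p-1] the value is 60.
26^30 mod 61 = 60

60


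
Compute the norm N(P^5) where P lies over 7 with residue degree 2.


N(P^a) = p^(a*f)
= 7^(5*2)
= 7^10
= 282475249

282475249


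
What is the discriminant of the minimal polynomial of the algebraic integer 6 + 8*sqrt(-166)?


The element 6 + 8*sqrt(-166) has minimal polynomial:
x^2 - 12*x + 10660
Discriminant = (-12)^2 - 4*(10660)
= 144 - 42640
= -42496

-42496


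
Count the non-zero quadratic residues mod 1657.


For prime p, the number of non-zero quadratic residues is (p-1)/2.
= (1657-1)/2
= 828

828


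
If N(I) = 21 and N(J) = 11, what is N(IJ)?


N(IJ) = N(I) * N(J)
= 21 * 11
= 231

231


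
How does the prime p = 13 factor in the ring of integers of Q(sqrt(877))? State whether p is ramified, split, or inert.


K = Q(sqrt(877)). Since d mod 4 = 1, disc(K) = 877.
Check p | disc: 877 mod 13 = 6.
p does not divide disc. Compute Legendre symbol (d/p):
6^((13-1)/2) mod 13 = -1
(d/p) = -1, so p is inert: (p) stays prime with e=1, f=2, g=1.
Therefore p is inert.

inert


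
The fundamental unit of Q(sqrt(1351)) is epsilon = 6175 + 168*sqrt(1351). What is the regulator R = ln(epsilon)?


epsilon = 6175 + 168*sqrt(1351)
= 12349.9999
R = ln(12349.9999)
= 9.4214

9.4214


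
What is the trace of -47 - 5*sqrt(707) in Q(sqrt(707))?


Tr(a + b*sqrt(d)) = (a + b*sqrt(d)) + (a - b*sqrt(d)) = 2a
= 2 * (-47)
= -94

-94


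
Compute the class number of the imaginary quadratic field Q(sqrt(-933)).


K = Q(sqrt(-933)). d mod 4 = 3, so D = disc(K) = 4d = -3732
h(K) equals the number of primitive reduced positive-definite forms (a, b, c) = a*x^2 + b*x*y + c*y^2 with b^2 - 4ac = D,
where reduced means |b| <= a <= c, with b >= 0 whenever |b| = a or a = c, and primitive means gcd(a, b, c) = 1.
Reduced forces 3a^2 <= |D| = 3732, so 1 <= a <= 35; b must have the parity of D, and c = (b^2 - D)/(4a) must be an integer >= a.
Enumerate a = 1..35, b in [-a, a]:
  a=1: (1, 0, 933)  [1]
  a=2: (2, 2, 467)  [1]
  a=3: (3, 0, 311)  [1]
  a=4..5: none
  a=6: (6, 6, 157)  [1]
  a=7..12: none
  a=13: (13, -8, 73), (13, 8, 73)  [2]
  a=14..16: none
  a=17: (17, -12, 57), (17, 12, 57)  [2]
  a=18: none
  a=19: (19, -12, 51), (19, 12, 51)  [2]
  a=20..25: none
  a=26: (26, -18, 39), (26, 18, 39)  [2]
  a=27..28: none
  a=29: (29, -26, 38), (29, 26, 38)  [2]
  a=30: none
  a=31: (31, -22, 34), (31, 22, 34)  [2]
  a=32..35: none
Total reduced forms: 1 + 1 + 1 + 1 + 2 + 2 + 2 + 2 + 2 + 2 = 16
h = 16

16


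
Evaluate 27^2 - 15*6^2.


x^2 - d*y^2
= 27^2 - 15*6^2
= 729 - 540
= 189

189


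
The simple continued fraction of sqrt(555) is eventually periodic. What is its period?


Run the CF algorithm for sqrt(555).
a_0 = floor(sqrt(555)) = 23; set m_0=0, q_0=1.
Recurrence: m' = q*a - m,  q' = (d - m'^2)/q,  a' = floor((a_0 + m')/q').
  step 1: m=23, q=26, a=1
  step 2: m=3, q=21, a=1
  step 3: m=18, q=11, a=3
  step 4: m=15, q=30, a=1
  step 5: m=15, q=11, a=3
  step 6: m=18, q=21, a=1
  step 7: m=3, q=26, a=1
  step 8: m=23, q=1, a=46
a_8 = 2*a_0 = 46, so the period closes here.
sqrt(555) = [23; 1, 1, 3, 1, 3, 1, 1, 46]
Period length = 8

8


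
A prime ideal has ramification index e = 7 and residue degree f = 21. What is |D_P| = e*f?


|D_P| = e * f
= 7 * 21
= 147

147


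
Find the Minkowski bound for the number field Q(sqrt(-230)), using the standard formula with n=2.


d = -230, d mod 4 = 2, so disc(K) = 4d = -920; |disc(K)| = 920
Imaginary quadratic field, so n = 2, s = r2 = 1, r1 = 0
M = (n!/n^n) * (4/pi)^s * sqrt(|disc(K)|) = (2!/2^2) * (4/pi)^1 * sqrt(920)
= 0.5 * 1.273240 * 30.331502
= 19.3096

19.3096


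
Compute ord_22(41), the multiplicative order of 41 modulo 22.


We want ord_22(41), the smallest k >= 1 with 41^k = 1 mod 22.
n = 22 = 2 * 11, phi(22) = 10; the order divides phi(n).
Divisors of 10: 1, 2, 5, 10
Repeated squaring mod 22: 41^1 = 19, 41^2 = 9, 41^4 = 15, 41^8 = 5
Test divisors in increasing order:
  k=1: 41^1 = 19 mod 22
  k=2: 41^2 = 9 mod 22
  k=5: 41^5 = 15 * 19 = 21 mod 22
  k=10: 41^10 = 5 * 9 = 1 mod 22  <- first divisor giving 1
Order = 10

10


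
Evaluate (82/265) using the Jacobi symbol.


Compute (82/265) via quadratic reciprocity:
  pull out 2: (2/265) = +1  (since 265 mod 8 = 1)
  reciprocity: (41/265) -> +(265/41)
  reduce: (19/41)
  reciprocity: (19/41) -> +(41/19)
  reduce: (3/19)
  reciprocity: (3/19) -> -(19/3)
  reduce: (1/3)
  (1/3) = 1
Product of signs = -1

-1


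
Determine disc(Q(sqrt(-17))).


For K = Q(sqrt(d)) with d squarefree: disc(K) = d if d = 1 mod 4, and disc(K) = 4d if d = 2 or 3 mod 4.
Here d = -17, and d mod 4 = 3.
d = 3 mod 4, not 1 (O_K = Z[sqrt(d)]), so disc(K) = 4d = 4 * (-17) = -68

-68


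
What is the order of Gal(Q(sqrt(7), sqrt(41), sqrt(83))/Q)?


The 3 square roots of distinct primes are multiplicatively independent over Q,
so [K:Q] = 2^3 and Gal(K/Q) is isomorphic to (Z/2Z)^3.
|Gal| = 2^3 = 8

8


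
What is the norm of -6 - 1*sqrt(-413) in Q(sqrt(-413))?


N(a + b*sqrt(d)) = a^2 - d*b^2
= (-6)^2 - (-413)*(-1)^2
= 36 + 413
= 449

449


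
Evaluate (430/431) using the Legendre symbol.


p = 431 is prime, so compute (430/431) with the reciprocity algorithm (Jacobi-symbol steps: pull out 2s via (2/n), flip via reciprocity, reduce):
  pull out 2: (2/431) = +1  (since 431 mod 8 = 7)
  reciprocity: (215/431) -> -(431/215)
  reduce: (1/215)
  (1/215) = 1
Product of signs = -1
(430/431) = -1

-1


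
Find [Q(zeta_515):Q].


The degree equals Euler's totient phi(515).
515 = 5 * 103
phi(515) = 408

408


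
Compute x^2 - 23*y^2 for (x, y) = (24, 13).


x^2 - d*y^2
= 24^2 - 23*13^2
= 576 - 3887
= -3311

-3311


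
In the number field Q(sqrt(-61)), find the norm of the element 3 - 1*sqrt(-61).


N(a + b*sqrt(d)) = a^2 - d*b^2
= (3)^2 - (-61)*(-1)^2
= 9 + 61
= 70

70


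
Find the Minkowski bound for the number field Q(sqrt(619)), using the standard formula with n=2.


d = 619, d mod 4 = 3, so disc(K) = 4d = 2476; |disc(K)| = 2476
Real quadratic field, so n = 2, s = r2 = 0, r1 = 2
M = (n!/n^n) * (4/pi)^s * sqrt(|disc(K)|) = (2!/2^2) * (4/pi)^0 * sqrt(2476)
= 0.5 * 1.000000 * 49.759421
= 24.8797

24.8797


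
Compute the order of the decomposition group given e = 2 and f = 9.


|D_P| = e * f
= 2 * 9
= 18

18


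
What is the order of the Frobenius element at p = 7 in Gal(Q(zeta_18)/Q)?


The Frobenius at p in Gal(Q(zeta_n)/Q) = (Z/nZ)* is the class of p, so its order is ord_18(7), the smallest k >= 1 with 7^k = 1 mod 18.
n = 18 = 2 * 3^2, phi(18) = 6; the order divides phi(n).
Divisors of 6: 1, 2, 3, 6
Repeated squaring mod 18: 7^1 = 7, 7^2 = 13, 7^4 = 7
Test divisors in increasing order:
  k=1: 7^1 = 7 mod 18
  k=2: 7^2 = 13 mod 18
  k=3: 7^3 = 13 * 7 = 1 mod 18  <- first divisor giving 1
Order = 3

3


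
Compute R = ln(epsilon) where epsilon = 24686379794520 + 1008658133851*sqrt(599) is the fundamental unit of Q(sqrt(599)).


epsilon = 24686379794520 + 1008658133851*sqrt(599)
= 4.9373e+13
R = ln(4.9373e+13)
= 31.5304

31.5304


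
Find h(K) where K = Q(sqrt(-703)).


K = Q(sqrt(-703)). d mod 4 = 1, so D = disc(K) = d = -703
h(K) equals the number of primitive reduced positive-definite forms (a, b, c) = a*x^2 + b*x*y + c*y^2 with b^2 - 4ac = D,
where reduced means |b| <= a <= c, with b >= 0 whenever |b| = a or a = c, and primitive means gcd(a, b, c) = 1.
Reduced forces 3a^2 <= |D| = 703, so 1 <= a <= 15; b must have the parity of D, and c = (b^2 - D)/(4a) must be an integer >= a.
Enumerate a = 1..15, b in [-a, a]:
  a=1: (1, 1, 176)  [1]
  a=2: (2, -1, 88), (2, 1, 88)  [2]
  a=3: none
  a=4: (4, -1, 44), (4, 1, 44)  [2]
  a=5..6: none
  a=7: (7, -5, 26), (7, 5, 26)  [2]
  a=8: (8, -1, 22), (8, 1, 22)  [2]
  a=9..10: none
  a=11: (11, -1, 16), (11, 1, 16)  [2]
  a=12: none
  a=13: (13, -5, 14), (13, 5, 14)  [2]
  a=14: (14, 9, 14)  [1]
  a=15: none
Total reduced forms: 1 + 2 + 2 + 2 + 2 + 2 + 2 + 1 = 14
h = 14

14


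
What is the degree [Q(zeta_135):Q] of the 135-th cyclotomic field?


The degree equals Euler's totient phi(135).
135 = 3^3 * 5
phi(135) = 72

72


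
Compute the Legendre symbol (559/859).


p = 859 is prime, so compute (559/859) with the reciprocity algorithm (Jacobi-symbol steps: pull out 2s via (2/n), flip via reciprocity, reduce):
  reciprocity: (559/859) -> -(859/559)
  reduce: (300/559)
  pull out 2: (2/559) = +1  (since 559 mod 8 = 7)
  pull out 2: (2/559) = +1  (since 559 mod 8 = 7)
  reciprocity: (75/559) -> -(559/75)
  reduce: (34/75)
  pull out 2: (2/75) = -1  (since 75 mod 8 = 3)
  reciprocity: (17/75) -> +(75/17)
  reduce: (7/17)
  reciprocity: (7/17) -> +(17/7)
  reduce: (3/7)
  reciprocity: (3/7) -> -(7/3)
  reduce: (1/3)
  (1/3) = 1
Product of signs = 1
(559/859) = 1

1


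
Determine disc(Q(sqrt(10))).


For K = Q(sqrt(d)) with d squarefree: disc(K) = d if d = 1 mod 4, and disc(K) = 4d if d = 2 or 3 mod 4.
Here d = 10, and d mod 4 = 2.
d = 2 mod 4, not 1 (O_K = Z[sqrt(d)]), so disc(K) = 4d = 4 * (10) = 40

40


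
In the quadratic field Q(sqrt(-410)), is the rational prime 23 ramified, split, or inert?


K = Q(sqrt(-410)). Since d mod 4 = 2, disc(K) = -1640.
Check p | disc: -1640 mod 23 = 16.
p does not divide disc. Compute Legendre symbol (d/p):
4^((23-1)/2) mod 23 = 1
(d/p) = 1, so p splits: (p) = P*P' with e=1, f=1, g=2.
Therefore p is split.

split


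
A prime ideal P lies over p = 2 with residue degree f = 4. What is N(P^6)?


N(P^a) = p^(a*f)
= 2^(6*4)
= 2^24
= 16777216

16777216


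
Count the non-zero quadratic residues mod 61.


For prime p, the number of non-zero quadratic residues is (p-1)/2.
= (61-1)/2
= 30

30


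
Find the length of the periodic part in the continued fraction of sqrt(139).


Run the CF algorithm for sqrt(139).
a_0 = floor(sqrt(139)) = 11; set m_0=0, q_0=1.
Recurrence: m' = q*a - m,  q' = (d - m'^2)/q,  a' = floor((a_0 + m')/q').
  step 1: m=11, q=18, a=1
  step 2: m=7, q=5, a=3
  step 3: m=8, q=15, a=1
  step 4: m=7, q=6, a=3
  step 5: m=11, q=3, a=7
  step 6: m=10, q=13, a=1
  step 7: m=3, q=10, a=1
  step 8: m=7, q=9, a=2
  step 9: m=11, q=2, a=11
  step 10: m=11, q=9, a=2
  step 11: m=7, q=10, a=1
  step 12: m=3, q=13, a=1
  step 13: m=10, q=3, a=7
  step 14: m=11, q=6, a=3
  step 15: m=7, q=15, a=1
  step 16: m=8, q=5, a=3
  step 17: m=7, q=18, a=1
  step 18: m=11, q=1, a=22
a_18 = 2*a_0 = 22, so the period closes here.
sqrt(139) = [11; 1, 3, 1, 3, 7, 1, 1, 2, 11, 2, 1, 1, 7, 3, 1, 3, 1, 22]
Period length = 18

18


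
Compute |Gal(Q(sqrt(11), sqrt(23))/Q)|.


The 2 square roots of distinct primes are multiplicatively independent over Q,
so [K:Q] = 2^2 and Gal(K/Q) is isomorphic to (Z/2Z)^2.
|Gal| = 2^2 = 4

4


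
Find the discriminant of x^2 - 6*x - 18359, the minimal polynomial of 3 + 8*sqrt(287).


The element 3 + 8*sqrt(287) has minimal polynomial:
x^2 - 6*x - 18359
Discriminant = (-6)^2 - 4*(-18359)
= 36 + 73436
= 73472

73472


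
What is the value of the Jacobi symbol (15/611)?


Compute (15/611) via quadratic reciprocity:
  reciprocity: (15/611) -> -(611/15)
  reduce: (11/15)
  reciprocity: (11/15) -> -(15/11)
  reduce: (4/11)
  pull out 2: (2/11) = -1  (since 11 mod 8 = 3)
  pull out 2: (2/11) = -1  (since 11 mod 8 = 3)
  (1/11) = 1
Product of signs = 1

1


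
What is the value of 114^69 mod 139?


p = 139 is prime and the exponent is (p-1)/2 = 69, so by Euler's criterion 114^69 = (114/139) = +1 or -1 mod 139.
Compute by square-and-multiply:
  69 = 64 + 4 + 1 (binary 1000101)
  Repeated squaring mod 139: 114^1 = 114, 114^2 = 69, 114^4 = 35, 114^8 = 113, 114^16 = 120, 114^32 = 83, 114^64 = 78
  114^69 = 114^64 * 114^4 * 114^1 = 78 * 35 * 114 mod 139
    78 * 35 = 2730 = 89 mod 139
    89 * 114 = 10146 = 138 mod 139
  114^69 = 138 mod 139
Result 138 = p - 1 = -1 mod 139: 114 is a quadratic non-residue mod 139. As a residue in [0, p-1] the value is 138.
114^69 mod 139 = 138

138
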